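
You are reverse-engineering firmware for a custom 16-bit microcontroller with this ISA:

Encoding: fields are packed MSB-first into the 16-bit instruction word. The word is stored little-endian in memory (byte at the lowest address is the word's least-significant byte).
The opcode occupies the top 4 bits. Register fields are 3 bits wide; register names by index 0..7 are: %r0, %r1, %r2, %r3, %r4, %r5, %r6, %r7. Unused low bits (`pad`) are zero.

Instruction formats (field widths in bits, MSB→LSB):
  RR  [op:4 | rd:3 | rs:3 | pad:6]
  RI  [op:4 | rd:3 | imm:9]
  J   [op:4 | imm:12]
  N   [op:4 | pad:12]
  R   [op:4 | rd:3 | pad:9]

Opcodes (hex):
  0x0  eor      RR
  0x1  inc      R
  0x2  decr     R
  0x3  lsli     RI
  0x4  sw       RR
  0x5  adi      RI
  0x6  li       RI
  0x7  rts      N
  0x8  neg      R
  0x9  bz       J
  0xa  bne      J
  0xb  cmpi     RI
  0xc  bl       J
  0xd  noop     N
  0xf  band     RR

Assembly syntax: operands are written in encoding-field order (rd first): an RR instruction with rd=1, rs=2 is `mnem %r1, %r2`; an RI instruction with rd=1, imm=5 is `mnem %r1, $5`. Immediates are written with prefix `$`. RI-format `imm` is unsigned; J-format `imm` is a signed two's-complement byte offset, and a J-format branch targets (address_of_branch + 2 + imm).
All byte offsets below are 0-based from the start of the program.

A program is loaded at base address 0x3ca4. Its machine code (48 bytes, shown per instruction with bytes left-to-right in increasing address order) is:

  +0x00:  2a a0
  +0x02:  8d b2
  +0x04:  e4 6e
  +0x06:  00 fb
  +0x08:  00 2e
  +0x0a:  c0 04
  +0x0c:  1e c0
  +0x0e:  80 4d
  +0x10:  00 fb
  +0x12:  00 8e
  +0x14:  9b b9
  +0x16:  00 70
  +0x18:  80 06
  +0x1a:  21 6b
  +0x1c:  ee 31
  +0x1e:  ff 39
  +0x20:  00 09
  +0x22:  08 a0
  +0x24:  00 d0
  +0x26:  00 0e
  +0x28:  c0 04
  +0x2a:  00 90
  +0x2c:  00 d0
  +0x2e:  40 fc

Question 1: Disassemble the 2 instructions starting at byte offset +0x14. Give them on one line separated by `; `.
[14] 9b b9 → 0xb99b
  op=0xb99b>>12=0xb ⇒ cmpi (RI)
  rd@[11:9]=0x4 ⇒ %r4
  imm@[8:0]=0x19b ⇒ $411
[16] 00 70 → 0x7000
  op=0x7000>>12=0x7 ⇒ rts (N)

cmpi %r4, $411; rts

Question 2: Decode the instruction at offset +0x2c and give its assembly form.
noop

@+2c  little-endian(00 d0) = 0xd000
  opcode bits[15:12]=0xd: noop/N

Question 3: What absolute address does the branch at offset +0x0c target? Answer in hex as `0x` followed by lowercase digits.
0x3cd0

+0x0c: 1e c0 ⇒ word 0xc01e (little)
  opcode bits[15:12]=0xc: bl/J
  [11:0] imm=30 = $30
  target = base 0x3ca4 + off 0x0c + 2 + imm 30 = 0x3cd0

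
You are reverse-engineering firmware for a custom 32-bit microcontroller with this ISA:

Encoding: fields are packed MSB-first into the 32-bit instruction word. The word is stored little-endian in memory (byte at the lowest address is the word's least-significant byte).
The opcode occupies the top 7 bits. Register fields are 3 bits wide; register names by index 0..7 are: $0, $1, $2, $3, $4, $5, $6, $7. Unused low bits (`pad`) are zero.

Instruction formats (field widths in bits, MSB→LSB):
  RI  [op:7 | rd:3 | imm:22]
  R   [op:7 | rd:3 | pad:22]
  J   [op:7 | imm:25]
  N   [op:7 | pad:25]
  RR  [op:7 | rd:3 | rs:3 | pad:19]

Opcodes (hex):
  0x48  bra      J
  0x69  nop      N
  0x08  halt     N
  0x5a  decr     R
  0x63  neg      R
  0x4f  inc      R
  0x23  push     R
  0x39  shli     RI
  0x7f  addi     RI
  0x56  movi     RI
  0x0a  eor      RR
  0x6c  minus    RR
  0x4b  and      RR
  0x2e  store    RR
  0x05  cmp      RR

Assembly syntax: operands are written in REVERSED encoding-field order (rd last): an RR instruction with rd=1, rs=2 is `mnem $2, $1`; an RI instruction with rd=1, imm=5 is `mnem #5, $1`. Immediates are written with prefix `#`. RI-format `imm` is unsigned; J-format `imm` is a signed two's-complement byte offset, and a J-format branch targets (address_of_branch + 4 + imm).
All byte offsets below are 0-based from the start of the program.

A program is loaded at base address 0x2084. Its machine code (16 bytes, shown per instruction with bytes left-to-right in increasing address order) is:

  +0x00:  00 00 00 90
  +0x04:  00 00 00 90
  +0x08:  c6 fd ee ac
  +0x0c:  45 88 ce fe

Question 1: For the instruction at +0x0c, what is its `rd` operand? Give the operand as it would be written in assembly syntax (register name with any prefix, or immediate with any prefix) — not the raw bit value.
@+0c  little-endian(45 88 ce fe) = 0xfece8845
  opcode bits[31:25]=0x7f: addi/RI
  rd: (w>>22)&0x7=0x3 → $3
  imm: (w>>0)&0x3fffff=0xe8845 → #952389

$3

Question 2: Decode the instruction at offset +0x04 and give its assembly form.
[04] 00 00 00 90 → 0x90000000
  op=0x90000000>>25=0x48 ⇒ bra (J)
  imm@[24:0]=0x0 ⇒ #0

bra #0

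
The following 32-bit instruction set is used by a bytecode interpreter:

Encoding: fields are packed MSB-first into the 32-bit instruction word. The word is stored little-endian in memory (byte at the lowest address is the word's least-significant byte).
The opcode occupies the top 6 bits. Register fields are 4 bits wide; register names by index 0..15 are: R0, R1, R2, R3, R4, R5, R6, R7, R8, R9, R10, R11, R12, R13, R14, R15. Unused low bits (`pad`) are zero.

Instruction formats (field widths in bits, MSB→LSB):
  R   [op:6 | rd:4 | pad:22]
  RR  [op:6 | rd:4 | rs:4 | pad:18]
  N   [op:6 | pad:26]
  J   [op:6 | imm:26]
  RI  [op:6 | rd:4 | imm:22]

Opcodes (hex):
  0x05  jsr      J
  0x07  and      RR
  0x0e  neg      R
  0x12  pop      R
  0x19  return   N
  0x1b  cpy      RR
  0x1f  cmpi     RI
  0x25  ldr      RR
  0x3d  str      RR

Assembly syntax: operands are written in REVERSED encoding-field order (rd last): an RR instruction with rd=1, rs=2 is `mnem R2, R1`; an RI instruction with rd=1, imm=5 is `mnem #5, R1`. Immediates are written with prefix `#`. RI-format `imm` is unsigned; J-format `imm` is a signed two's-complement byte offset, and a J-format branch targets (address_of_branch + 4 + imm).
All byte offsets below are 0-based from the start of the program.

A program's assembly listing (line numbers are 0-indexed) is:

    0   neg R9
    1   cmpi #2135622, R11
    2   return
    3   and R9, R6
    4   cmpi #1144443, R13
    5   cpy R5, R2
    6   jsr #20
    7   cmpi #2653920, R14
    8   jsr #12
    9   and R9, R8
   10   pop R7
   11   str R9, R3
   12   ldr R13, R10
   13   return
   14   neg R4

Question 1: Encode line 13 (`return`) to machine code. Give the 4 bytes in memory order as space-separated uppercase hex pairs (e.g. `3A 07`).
L13: return op=0x19:6|pad=0:26 ⇒ 0x64000000 ⇒ little 00 00 00 64

00 00 00 64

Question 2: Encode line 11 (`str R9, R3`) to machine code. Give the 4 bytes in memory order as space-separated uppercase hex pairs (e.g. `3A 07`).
00 00 E4 F4

line 11 (str): pack op=0x3d:6|rd=3:4|rs=9:4|pad=0:18 = 0xf4e40000; little→ 00 00 e4 f4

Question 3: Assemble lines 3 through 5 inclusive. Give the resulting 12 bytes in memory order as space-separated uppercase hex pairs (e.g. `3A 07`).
line 3 (and): pack op=0x7:6|rd=6:4|rs=9:4|pad=0:18 = 0x1da40000; little→ 00 00 a4 1d
line 4 (cmpi): pack op=0x1f:6|rd=13:4|imm=1144443:22 = 0x7f51767b; little→ 7b 76 51 7f
line 5 (cpy): pack op=0x1b:6|rd=2:4|rs=5:4|pad=0:18 = 0x6c940000; little→ 00 00 94 6c

00 00 A4 1D 7B 76 51 7F 00 00 94 6C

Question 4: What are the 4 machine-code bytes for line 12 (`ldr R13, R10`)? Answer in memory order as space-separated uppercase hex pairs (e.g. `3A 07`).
00 00 B4 96

12. ldr fields op=0x25:6|rd=10:4|rs=13:4|pad=0:18 → word 96b40000h → 00 00 b4 96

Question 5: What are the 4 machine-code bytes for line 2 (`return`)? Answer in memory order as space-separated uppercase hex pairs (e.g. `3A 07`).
00 00 00 64

2. return fields op=0x19:6|pad=0:26 → word 64000000h → 00 00 00 64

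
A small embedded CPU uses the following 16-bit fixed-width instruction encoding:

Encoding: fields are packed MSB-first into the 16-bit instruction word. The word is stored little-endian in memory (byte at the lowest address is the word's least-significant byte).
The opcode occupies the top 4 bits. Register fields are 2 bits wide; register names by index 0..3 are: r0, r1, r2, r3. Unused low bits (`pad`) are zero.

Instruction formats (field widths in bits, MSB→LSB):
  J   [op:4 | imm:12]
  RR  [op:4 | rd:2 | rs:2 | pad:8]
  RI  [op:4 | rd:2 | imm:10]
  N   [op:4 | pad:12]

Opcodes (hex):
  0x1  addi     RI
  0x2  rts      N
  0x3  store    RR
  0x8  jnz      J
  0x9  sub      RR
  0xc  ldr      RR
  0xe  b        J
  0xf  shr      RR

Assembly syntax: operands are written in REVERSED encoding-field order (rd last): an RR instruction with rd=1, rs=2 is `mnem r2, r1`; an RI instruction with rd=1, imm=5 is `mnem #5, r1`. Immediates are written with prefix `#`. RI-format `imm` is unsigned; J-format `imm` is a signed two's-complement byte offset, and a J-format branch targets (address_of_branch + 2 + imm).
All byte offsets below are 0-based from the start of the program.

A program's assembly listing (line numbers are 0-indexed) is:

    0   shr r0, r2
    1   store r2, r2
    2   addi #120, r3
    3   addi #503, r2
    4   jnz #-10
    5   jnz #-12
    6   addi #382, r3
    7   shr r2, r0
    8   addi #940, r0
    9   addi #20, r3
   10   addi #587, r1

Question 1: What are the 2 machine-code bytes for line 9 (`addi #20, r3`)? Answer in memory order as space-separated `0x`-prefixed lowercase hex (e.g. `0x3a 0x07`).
line 9 (addi): pack op=0x1:4|rd=3:2|imm=20:10 = 0x1c14; little→ 14 1c

0x14 0x1c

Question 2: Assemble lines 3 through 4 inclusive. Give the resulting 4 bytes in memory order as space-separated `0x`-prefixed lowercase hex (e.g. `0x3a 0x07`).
0xf7 0x19 0xf6 0x8f

line 3 (addi): pack op=0x1:4|rd=2:2|imm=503:10 = 0x19f7; little→ f7 19
line 4 (jnz): pack op=0x8:4|imm=-10:12 = 0x8ff6; little→ f6 8f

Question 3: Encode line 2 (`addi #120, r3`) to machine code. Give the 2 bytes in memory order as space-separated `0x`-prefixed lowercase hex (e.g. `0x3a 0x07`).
2. addi fields op=0x1:4|rd=3:2|imm=120:10 → word 1c78h → 78 1c

0x78 0x1c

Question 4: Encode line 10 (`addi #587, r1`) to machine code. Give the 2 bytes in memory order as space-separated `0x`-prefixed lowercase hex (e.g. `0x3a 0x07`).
0x4b 0x16

line 10 (addi): pack op=0x1:4|rd=1:2|imm=587:10 = 0x164b; little→ 4b 16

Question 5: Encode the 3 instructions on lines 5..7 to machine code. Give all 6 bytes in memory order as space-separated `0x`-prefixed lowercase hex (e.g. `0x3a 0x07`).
0xf4 0x8f 0x7e 0x1d 0x00 0xf2

L5: jnz op=0x8:4|imm=-12:12 ⇒ 0x8ff4 ⇒ little f4 8f
L6: addi op=0x1:4|rd=3:2|imm=382:10 ⇒ 0x1d7e ⇒ little 7e 1d
L7: shr op=0xf:4|rd=0:2|rs=2:2|pad=0:8 ⇒ 0xf200 ⇒ little 00 f2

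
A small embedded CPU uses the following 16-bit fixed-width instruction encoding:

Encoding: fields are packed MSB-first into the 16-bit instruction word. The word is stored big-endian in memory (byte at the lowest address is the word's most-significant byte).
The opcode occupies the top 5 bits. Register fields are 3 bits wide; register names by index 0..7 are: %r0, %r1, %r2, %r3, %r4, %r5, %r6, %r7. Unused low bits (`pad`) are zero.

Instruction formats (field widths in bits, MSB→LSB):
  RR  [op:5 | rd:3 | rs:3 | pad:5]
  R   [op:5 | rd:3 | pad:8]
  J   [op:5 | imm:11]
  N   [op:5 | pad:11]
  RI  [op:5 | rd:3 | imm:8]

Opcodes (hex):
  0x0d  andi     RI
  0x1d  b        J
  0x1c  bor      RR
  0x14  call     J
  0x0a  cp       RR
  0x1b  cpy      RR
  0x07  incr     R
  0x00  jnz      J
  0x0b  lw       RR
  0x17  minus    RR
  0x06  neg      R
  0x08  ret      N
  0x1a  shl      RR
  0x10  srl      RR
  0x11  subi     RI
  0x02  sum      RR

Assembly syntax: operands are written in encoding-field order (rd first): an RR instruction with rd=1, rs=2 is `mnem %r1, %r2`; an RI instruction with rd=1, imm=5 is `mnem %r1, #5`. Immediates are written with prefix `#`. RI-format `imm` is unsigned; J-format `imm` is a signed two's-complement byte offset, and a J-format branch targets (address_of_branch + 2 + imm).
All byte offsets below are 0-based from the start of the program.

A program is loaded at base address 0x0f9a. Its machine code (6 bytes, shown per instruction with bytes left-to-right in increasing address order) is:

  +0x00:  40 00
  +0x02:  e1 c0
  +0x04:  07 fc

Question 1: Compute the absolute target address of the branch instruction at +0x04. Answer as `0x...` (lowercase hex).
0x0f9c

off 0x04: read 07 fc as big → 0x07fc
  top 5b → 0x0 → jnz [J]
  [10:0] imm=2044 (s11→-4) = #-4
  target = base 0x0f9a + off 0x04 + 2 + imm -4 = 0x0f9c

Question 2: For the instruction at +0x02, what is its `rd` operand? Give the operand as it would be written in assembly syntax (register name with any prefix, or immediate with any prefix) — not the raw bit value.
+0x02: e1 c0 ⇒ word 0xe1c0 (big)
  opcode bits[15:11]=0x1c: bor/RR
  [10:8] rd=1 = %r1
  [7:5] rs=6 = %r6

%r1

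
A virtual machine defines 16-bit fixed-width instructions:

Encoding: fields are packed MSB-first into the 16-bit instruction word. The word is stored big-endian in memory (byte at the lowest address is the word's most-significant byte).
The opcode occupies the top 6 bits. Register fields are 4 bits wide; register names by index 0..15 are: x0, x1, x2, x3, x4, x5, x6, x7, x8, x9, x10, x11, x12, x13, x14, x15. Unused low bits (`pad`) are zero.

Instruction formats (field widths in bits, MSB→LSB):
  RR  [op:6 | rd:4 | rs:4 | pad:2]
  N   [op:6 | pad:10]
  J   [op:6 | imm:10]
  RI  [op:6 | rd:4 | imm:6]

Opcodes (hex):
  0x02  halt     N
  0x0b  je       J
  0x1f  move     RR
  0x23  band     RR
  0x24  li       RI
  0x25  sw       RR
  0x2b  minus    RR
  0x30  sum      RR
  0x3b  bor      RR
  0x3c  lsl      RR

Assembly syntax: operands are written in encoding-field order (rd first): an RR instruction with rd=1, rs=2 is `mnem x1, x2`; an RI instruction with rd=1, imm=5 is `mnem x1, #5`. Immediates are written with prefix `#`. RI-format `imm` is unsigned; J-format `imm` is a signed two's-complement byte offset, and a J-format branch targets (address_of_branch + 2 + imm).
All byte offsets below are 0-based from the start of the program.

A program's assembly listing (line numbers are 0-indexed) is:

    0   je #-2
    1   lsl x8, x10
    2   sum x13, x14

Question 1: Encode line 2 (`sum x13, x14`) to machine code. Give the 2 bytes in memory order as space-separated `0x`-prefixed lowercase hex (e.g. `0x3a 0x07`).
line 2 (sum): pack op=0x30:6|rd=13:4|rs=14:4|pad=0:2 = 0xc378; big→ c3 78

0xc3 0x78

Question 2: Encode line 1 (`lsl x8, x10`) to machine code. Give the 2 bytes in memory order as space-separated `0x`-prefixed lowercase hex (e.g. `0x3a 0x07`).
0xf2 0x28

L1: lsl op=0x3c:6|rd=8:4|rs=10:4|pad=0:2 ⇒ 0xf228 ⇒ big f2 28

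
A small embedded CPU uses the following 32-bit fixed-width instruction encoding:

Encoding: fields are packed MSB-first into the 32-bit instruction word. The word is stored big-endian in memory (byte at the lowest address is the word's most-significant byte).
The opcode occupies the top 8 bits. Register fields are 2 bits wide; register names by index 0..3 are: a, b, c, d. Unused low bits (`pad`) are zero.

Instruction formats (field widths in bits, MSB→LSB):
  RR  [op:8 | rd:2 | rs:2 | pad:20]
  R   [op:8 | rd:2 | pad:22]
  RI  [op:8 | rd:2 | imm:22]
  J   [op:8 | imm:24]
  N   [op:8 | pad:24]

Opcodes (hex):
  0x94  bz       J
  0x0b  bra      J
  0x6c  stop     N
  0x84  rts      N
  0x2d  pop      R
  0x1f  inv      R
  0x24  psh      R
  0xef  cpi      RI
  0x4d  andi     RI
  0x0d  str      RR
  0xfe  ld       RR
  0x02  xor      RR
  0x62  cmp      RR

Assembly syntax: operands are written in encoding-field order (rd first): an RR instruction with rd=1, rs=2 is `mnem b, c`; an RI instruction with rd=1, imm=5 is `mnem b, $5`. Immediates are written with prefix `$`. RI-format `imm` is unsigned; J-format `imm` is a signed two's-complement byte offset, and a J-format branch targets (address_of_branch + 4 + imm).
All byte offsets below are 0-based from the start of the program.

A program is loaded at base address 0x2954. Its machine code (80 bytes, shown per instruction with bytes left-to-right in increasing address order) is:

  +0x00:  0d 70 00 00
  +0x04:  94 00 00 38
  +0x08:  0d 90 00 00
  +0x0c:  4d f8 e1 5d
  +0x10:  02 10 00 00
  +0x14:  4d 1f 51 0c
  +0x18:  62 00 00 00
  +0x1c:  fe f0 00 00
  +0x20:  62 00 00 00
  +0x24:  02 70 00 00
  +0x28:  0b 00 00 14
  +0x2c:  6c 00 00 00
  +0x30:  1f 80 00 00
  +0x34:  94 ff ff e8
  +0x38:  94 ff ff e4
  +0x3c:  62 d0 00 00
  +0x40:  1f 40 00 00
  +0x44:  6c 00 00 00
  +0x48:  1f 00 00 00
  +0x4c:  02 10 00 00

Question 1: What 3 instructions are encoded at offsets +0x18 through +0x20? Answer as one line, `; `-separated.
cmp a, a; ld d, d; cmp a, a

+0x18: 62 00 00 00 ⇒ word 0x62000000 (big)
  opcode bits[31:24]=0x62: cmp/RR
  rd@[23:22]=0x0 ⇒ a
  rs@[21:20]=0x0 ⇒ a
+0x1c: fe f0 00 00 ⇒ word 0xfef00000 (big)
  opcode bits[31:24]=0xfe: ld/RR
  rd@[23:22]=0x3 ⇒ d
  rs@[21:20]=0x3 ⇒ d
+0x20: 62 00 00 00 ⇒ word 0x62000000 (big)
  opcode bits[31:24]=0x62: cmp/RR
  rd@[23:22]=0x0 ⇒ a
  rs@[21:20]=0x0 ⇒ a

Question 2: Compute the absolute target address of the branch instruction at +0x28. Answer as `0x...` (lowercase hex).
[28] 0b 00 00 14 → 0x0b000014
  opcode bits[31:24]=0xb: bra/J
  imm@[23:0]=0x14 ⇒ $20
  target = base 0x2954 + off 0x28 + 4 + imm 20 = 0x2994

0x2994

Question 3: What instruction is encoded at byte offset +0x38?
off 0x38: read 94 ff ff e4 as big → 0x94ffffe4
  top 8b → 0x94 → bz [J]
  [23:0] imm=16777188 (s24→-28) = $-28

bz $-28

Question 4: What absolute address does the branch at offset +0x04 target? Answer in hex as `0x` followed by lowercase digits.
[04] 94 00 00 38 → 0x94000038
  top 8b → 0x94 → bz [J]
  imm@[23:0]=0x38 ⇒ $56
  target = base 0x2954 + off 0x04 + 4 + imm 56 = 0x2994

0x2994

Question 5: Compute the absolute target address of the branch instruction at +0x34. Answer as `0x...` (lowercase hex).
0x2974

off 0x34: read 94 ff ff e8 as big → 0x94ffffe8
  op=0x94ffffe8>>24=0x94 ⇒ bz (J)
  [23:0] imm=16777192 (s24→-24) = $-24
  target = base 0x2954 + off 0x34 + 4 + imm -24 = 0x2974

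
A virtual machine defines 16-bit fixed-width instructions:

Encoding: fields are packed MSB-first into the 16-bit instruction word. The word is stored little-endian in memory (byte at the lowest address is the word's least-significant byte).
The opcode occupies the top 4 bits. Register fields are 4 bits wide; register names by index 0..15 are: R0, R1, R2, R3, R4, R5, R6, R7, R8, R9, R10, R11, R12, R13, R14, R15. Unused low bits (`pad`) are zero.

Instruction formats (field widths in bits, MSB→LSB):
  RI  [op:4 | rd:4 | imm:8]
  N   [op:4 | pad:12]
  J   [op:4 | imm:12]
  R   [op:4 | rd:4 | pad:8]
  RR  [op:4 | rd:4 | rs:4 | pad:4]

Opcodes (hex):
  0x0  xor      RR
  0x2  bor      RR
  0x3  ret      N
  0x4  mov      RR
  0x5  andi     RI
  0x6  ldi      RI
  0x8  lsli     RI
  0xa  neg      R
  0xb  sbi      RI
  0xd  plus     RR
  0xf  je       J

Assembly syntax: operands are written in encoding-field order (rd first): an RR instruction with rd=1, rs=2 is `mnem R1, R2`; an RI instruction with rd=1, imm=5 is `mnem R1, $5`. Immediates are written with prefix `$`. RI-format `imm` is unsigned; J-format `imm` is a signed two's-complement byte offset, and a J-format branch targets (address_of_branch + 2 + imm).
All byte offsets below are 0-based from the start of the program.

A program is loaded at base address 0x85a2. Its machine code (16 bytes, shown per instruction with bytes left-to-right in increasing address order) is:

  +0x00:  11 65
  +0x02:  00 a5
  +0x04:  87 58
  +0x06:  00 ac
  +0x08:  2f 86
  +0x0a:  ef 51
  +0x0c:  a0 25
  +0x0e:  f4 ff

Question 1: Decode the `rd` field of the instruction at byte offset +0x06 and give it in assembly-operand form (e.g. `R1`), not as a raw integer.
R12

[06] 00 ac → 0xac00
  opcode bits[15:12]=0xa: neg/R
  rd@[11:8]=0xc ⇒ R12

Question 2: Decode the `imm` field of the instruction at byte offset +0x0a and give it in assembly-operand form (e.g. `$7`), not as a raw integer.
$239

[0a] ef 51 → 0x51ef
  top 4b → 0x5 → andi [RI]
  rd@[11:8]=0x1 ⇒ R1
  imm@[7:0]=0xef ⇒ $239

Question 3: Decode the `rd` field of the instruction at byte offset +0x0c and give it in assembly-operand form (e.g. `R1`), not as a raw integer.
R5

off 0x0c: read a0 25 as little → 0x25a0
  op=0x25a0>>12=0x2 ⇒ bor (RR)
  rd@[11:8]=0x5 ⇒ R5
  rs@[7:4]=0xa ⇒ R10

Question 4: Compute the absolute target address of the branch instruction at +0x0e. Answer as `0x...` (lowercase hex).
0x85a6

+0x0e: f4 ff ⇒ word 0xfff4 (little)
  top 4b → 0xf → je [J]
  imm@[11:0]=0xff4 (s12→-12) ⇒ $-12
  target = base 0x85a2 + off 0x0e + 2 + imm -12 = 0x85a6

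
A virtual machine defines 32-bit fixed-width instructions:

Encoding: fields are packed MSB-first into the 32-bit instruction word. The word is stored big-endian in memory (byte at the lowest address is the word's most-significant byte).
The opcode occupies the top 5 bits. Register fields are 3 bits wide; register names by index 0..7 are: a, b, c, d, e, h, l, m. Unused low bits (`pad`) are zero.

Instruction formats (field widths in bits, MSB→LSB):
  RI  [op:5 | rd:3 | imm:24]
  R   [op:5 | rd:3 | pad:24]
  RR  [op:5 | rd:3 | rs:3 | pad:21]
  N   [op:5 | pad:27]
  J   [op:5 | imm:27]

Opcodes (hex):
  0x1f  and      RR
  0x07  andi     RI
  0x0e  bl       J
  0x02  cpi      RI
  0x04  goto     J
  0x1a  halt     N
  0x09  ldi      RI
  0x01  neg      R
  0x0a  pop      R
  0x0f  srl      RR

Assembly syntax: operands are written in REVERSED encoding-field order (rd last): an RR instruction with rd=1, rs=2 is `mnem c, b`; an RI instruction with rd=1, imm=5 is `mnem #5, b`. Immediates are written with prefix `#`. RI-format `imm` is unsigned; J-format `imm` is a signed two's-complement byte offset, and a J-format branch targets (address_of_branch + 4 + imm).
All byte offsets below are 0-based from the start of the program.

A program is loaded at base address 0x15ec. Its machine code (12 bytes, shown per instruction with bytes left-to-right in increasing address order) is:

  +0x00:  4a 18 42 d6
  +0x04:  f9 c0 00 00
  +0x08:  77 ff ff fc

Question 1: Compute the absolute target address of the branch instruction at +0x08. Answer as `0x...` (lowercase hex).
@+08  big-endian(77 ff ff fc) = 0x77fffffc
  op=0x77fffffc>>27=0xe ⇒ bl (J)
  [26:0] imm=134217724 (s27→-4) = #-4
  target = base 0x15ec + off 0x08 + 4 + imm -4 = 0x15f4

0x15f4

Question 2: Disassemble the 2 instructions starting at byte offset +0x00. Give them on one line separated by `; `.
+0x00: 4a 18 42 d6 ⇒ word 0x4a1842d6 (big)
  op=0x4a1842d6>>27=0x9 ⇒ ldi (RI)
  [26:24] rd=2 = c
  [23:0] imm=1589974 = #1589974
+0x04: f9 c0 00 00 ⇒ word 0xf9c00000 (big)
  op=0xf9c00000>>27=0x1f ⇒ and (RR)
  [26:24] rd=1 = b
  [23:21] rs=6 = l

ldi #1589974, c; and l, b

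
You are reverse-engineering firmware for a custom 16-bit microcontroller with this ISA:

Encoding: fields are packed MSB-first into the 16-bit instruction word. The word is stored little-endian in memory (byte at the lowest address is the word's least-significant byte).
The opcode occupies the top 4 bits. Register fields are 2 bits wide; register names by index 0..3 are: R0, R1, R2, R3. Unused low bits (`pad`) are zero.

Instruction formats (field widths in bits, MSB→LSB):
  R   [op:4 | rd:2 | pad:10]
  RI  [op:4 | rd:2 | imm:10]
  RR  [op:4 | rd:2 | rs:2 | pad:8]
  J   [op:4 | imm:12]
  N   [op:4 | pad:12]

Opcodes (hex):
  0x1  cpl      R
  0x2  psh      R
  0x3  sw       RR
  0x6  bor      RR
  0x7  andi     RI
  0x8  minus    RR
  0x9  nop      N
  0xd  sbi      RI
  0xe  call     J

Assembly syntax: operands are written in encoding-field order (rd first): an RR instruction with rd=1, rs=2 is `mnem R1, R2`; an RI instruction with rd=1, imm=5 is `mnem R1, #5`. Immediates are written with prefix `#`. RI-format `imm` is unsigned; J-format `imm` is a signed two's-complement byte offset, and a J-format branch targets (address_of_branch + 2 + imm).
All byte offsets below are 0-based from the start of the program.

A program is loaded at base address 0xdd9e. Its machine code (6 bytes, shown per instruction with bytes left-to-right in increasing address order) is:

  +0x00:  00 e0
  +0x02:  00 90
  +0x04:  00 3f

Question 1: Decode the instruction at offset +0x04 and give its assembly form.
[04] 00 3f → 0x3f00
  opcode bits[15:12]=0x3: sw/RR
  rd@[11:10]=0x3 ⇒ R3
  rs@[9:8]=0x3 ⇒ R3

sw R3, R3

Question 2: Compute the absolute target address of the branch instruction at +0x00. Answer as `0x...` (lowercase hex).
0xdda0

off 0x00: read 00 e0 as little → 0xe000
  opcode bits[15:12]=0xe: call/J
  imm@[11:0]=0x0 ⇒ #0
  target = base 0xdd9e + off 0x00 + 2 + imm 0 = 0xdda0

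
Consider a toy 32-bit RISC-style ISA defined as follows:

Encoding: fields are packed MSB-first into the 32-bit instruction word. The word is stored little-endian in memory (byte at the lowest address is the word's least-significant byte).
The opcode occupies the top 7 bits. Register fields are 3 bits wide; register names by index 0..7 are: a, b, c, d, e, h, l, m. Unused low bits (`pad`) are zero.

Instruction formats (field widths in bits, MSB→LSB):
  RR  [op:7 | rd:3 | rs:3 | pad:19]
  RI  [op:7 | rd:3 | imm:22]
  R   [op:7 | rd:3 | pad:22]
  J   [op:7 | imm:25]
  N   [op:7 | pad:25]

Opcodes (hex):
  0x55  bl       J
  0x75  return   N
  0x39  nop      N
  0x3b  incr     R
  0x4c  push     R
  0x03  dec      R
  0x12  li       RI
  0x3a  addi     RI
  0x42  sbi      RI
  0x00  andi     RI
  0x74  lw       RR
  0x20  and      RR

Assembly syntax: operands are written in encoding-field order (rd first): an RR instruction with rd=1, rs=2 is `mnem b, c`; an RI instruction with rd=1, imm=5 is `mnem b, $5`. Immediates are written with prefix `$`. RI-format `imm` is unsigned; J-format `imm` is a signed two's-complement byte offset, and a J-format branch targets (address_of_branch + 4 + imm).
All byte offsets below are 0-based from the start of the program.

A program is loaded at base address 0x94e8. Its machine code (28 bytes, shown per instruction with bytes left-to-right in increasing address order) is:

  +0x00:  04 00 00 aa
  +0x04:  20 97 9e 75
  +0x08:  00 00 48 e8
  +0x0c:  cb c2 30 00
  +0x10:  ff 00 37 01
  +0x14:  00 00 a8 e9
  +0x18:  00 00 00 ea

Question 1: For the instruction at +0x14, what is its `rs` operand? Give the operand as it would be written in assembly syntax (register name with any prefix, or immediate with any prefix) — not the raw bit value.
h

+0x14: 00 00 a8 e9 ⇒ word 0xe9a80000 (little)
  op=0xe9a80000>>25=0x74 ⇒ lw (RR)
  rd: (w>>22)&0x7=0x6 → l
  rs: (w>>19)&0x7=0x5 → h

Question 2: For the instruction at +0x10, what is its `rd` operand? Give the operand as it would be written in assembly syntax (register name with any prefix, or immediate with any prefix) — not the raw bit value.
+0x10: ff 00 37 01 ⇒ word 0x013700ff (little)
  opcode bits[31:25]=0x0: andi/RI
  rd: (w>>22)&0x7=0x4 → e
  imm: (w>>0)&0x3fffff=0x3700ff → $3604735

e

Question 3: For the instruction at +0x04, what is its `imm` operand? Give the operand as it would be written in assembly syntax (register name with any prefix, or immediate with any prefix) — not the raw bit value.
$2004768

+0x04: 20 97 9e 75 ⇒ word 0x759e9720 (little)
  opcode bits[31:25]=0x3a: addi/RI
  [24:22] rd=6 = l
  [21:0] imm=2004768 = $2004768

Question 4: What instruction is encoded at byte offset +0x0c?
andi a, $3195595

+0x0c: cb c2 30 00 ⇒ word 0x0030c2cb (little)
  op=0x0030c2cb>>25=0x0 ⇒ andi (RI)
  rd@[24:22]=0x0 ⇒ a
  imm@[21:0]=0x30c2cb ⇒ $3195595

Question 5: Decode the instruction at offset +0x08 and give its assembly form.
lw b, b

off 0x08: read 00 00 48 e8 as little → 0xe8480000
  opcode bits[31:25]=0x74: lw/RR
  rd: (w>>22)&0x7=0x1 → b
  rs: (w>>19)&0x7=0x1 → b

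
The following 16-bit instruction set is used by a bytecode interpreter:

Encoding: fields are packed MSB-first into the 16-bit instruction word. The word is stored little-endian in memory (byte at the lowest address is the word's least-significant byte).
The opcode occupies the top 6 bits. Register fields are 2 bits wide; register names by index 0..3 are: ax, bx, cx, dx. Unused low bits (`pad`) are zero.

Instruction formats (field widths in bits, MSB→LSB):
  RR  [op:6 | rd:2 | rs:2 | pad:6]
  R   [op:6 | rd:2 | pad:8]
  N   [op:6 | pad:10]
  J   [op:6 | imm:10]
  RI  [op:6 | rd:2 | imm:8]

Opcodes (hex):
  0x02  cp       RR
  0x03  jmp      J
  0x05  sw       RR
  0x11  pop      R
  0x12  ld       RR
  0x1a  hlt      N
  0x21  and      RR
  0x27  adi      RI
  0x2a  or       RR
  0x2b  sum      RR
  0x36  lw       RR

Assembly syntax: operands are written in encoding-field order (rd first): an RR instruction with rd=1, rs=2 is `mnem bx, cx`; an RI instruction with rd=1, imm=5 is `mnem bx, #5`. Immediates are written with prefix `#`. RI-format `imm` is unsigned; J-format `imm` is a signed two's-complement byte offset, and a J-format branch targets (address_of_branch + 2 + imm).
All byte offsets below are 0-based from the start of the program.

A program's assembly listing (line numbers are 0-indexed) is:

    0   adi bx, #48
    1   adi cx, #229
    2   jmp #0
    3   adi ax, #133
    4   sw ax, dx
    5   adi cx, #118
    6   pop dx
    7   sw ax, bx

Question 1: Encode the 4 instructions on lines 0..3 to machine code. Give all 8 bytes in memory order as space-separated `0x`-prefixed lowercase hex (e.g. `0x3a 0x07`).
0x30 0x9d 0xe5 0x9e 0x00 0x0c 0x85 0x9c

0. adi fields op=0x27:6|rd=1:2|imm=48:8 → word 9d30h → 30 9d
1. adi fields op=0x27:6|rd=2:2|imm=229:8 → word 9ee5h → e5 9e
2. jmp fields op=0x3:6|imm=0:10 → word 0c00h → 00 0c
3. adi fields op=0x27:6|rd=0:2|imm=133:8 → word 9c85h → 85 9c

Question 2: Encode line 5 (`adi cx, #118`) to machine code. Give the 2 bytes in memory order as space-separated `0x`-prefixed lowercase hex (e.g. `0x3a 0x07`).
0x76 0x9e

line 5 (adi): pack op=0x27:6|rd=2:2|imm=118:8 = 0x9e76; little→ 76 9e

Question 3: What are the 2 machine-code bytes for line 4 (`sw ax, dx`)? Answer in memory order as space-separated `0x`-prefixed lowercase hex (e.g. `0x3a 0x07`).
line 4 (sw): pack op=0x5:6|rd=0:2|rs=3:2|pad=0:6 = 0x14c0; little→ c0 14

0xc0 0x14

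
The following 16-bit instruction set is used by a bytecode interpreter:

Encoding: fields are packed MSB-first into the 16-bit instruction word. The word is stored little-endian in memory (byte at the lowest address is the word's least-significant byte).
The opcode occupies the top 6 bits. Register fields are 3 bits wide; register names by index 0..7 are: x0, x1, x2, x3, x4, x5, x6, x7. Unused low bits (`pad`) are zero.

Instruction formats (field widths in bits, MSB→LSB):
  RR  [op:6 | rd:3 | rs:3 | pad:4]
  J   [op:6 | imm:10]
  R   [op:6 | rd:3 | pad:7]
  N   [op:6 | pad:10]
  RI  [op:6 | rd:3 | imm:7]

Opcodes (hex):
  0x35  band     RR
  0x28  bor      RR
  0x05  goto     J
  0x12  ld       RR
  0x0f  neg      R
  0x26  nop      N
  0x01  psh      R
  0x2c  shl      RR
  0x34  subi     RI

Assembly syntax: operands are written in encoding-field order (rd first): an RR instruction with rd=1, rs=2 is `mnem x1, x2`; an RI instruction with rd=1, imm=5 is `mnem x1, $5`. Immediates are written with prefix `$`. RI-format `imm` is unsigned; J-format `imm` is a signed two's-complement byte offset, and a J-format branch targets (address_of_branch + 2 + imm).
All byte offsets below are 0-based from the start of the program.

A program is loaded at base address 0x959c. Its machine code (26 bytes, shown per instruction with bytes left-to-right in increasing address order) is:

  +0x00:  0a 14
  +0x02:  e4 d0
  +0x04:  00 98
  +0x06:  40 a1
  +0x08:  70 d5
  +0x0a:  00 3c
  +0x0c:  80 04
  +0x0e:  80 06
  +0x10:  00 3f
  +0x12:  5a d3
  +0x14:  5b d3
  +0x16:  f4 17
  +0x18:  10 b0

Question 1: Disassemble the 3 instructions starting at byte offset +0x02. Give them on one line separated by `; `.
subi x1, $100; nop; bor x2, x4

[02] e4 d0 → 0xd0e4
  top 6b → 0x34 → subi [RI]
  [9:7] rd=1 = x1
  [6:0] imm=100 = $100
[04] 00 98 → 0x9800
  top 6b → 0x26 → nop [N]
[06] 40 a1 → 0xa140
  top 6b → 0x28 → bor [RR]
  [9:7] rd=2 = x2
  [6:4] rs=4 = x4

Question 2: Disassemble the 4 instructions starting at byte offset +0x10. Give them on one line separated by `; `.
neg x6; subi x6, $90; subi x6, $91; goto $-12

[10] 00 3f → 0x3f00
  top 6b → 0xf → neg [R]
  rd: (w>>7)&0x7=0x6 → x6
[12] 5a d3 → 0xd35a
  top 6b → 0x34 → subi [RI]
  rd: (w>>7)&0x7=0x6 → x6
  imm: (w>>0)&0x7f=0x5a → $90
[14] 5b d3 → 0xd35b
  top 6b → 0x34 → subi [RI]
  rd: (w>>7)&0x7=0x6 → x6
  imm: (w>>0)&0x7f=0x5b → $91
[16] f4 17 → 0x17f4
  top 6b → 0x5 → goto [J]
  imm: (w>>0)&0x3ff=0x3f4 (s10→-12) → $-12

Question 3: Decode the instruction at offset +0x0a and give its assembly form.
[0a] 00 3c → 0x3c00
  opcode bits[15:10]=0xf: neg/R
  rd: (w>>7)&0x7=0x0 → x0

neg x0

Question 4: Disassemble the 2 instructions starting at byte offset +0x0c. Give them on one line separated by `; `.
@+0c  little-endian(80 04) = 0x0480
  top 6b → 0x1 → psh [R]
  rd: (w>>7)&0x7=0x1 → x1
@+0e  little-endian(80 06) = 0x0680
  top 6b → 0x1 → psh [R]
  rd: (w>>7)&0x7=0x5 → x5

psh x1; psh x5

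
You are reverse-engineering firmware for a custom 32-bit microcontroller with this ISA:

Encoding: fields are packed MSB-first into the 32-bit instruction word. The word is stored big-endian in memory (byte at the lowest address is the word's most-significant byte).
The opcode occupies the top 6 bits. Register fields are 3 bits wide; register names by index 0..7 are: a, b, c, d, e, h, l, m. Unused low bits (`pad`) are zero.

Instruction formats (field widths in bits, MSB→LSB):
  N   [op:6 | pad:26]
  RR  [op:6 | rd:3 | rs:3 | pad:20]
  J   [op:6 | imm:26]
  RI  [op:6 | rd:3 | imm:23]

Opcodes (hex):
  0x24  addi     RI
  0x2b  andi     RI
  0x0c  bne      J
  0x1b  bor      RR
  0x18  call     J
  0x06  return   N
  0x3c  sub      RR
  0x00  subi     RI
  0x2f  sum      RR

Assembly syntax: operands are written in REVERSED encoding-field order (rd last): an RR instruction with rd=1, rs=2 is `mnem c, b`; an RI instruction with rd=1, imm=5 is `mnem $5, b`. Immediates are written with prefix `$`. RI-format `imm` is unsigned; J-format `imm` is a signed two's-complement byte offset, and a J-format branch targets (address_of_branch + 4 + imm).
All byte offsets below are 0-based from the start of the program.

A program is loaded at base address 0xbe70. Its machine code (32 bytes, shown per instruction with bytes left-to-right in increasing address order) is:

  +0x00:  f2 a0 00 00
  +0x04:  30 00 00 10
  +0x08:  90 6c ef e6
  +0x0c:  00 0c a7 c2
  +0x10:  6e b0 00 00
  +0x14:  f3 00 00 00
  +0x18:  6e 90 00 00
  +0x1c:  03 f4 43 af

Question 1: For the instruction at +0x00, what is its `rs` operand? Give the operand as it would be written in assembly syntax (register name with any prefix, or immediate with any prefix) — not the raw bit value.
c

@+00  big-endian(f2 a0 00 00) = 0xf2a00000
  op=0xf2a00000>>26=0x3c ⇒ sub (RR)
  rd@[25:23]=0x5 ⇒ h
  rs@[22:20]=0x2 ⇒ c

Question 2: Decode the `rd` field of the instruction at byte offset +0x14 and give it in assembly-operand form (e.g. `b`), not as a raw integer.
l

[14] f3 00 00 00 → 0xf3000000
  top 6b → 0x3c → sub [RR]
  rd@[25:23]=0x6 ⇒ l
  rs@[22:20]=0x0 ⇒ a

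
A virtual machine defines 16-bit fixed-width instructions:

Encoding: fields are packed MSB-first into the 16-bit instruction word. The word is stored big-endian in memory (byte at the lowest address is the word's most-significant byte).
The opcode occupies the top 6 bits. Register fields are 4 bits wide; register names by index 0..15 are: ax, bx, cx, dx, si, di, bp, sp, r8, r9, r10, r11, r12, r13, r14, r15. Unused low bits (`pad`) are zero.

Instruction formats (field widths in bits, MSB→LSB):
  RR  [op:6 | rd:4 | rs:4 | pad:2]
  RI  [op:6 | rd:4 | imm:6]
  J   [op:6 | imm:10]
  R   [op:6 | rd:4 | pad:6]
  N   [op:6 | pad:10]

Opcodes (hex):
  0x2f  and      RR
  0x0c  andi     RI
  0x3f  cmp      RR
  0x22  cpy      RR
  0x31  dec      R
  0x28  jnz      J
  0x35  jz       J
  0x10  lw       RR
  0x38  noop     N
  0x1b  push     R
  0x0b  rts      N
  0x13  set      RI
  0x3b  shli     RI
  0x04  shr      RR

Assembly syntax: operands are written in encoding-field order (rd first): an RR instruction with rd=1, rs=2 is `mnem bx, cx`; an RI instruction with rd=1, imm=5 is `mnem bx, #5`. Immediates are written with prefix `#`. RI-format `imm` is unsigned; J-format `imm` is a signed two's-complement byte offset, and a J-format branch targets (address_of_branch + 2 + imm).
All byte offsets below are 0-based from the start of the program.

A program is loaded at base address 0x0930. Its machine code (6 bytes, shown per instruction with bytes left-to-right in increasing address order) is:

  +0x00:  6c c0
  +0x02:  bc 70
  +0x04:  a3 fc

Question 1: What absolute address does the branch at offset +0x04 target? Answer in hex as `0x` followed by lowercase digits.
0x0932

@+04  big-endian(a3 fc) = 0xa3fc
  op=0xa3fc>>10=0x28 ⇒ jnz (J)
  imm@[9:0]=0x3fc (s10→-4) ⇒ #-4
  target = base 0x0930 + off 0x04 + 2 + imm -4 = 0x0932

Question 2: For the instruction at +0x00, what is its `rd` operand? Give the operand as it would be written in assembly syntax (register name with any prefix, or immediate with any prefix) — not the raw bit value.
dx

[00] 6c c0 → 0x6cc0
  top 6b → 0x1b → push [R]
  rd@[9:6]=0x3 ⇒ dx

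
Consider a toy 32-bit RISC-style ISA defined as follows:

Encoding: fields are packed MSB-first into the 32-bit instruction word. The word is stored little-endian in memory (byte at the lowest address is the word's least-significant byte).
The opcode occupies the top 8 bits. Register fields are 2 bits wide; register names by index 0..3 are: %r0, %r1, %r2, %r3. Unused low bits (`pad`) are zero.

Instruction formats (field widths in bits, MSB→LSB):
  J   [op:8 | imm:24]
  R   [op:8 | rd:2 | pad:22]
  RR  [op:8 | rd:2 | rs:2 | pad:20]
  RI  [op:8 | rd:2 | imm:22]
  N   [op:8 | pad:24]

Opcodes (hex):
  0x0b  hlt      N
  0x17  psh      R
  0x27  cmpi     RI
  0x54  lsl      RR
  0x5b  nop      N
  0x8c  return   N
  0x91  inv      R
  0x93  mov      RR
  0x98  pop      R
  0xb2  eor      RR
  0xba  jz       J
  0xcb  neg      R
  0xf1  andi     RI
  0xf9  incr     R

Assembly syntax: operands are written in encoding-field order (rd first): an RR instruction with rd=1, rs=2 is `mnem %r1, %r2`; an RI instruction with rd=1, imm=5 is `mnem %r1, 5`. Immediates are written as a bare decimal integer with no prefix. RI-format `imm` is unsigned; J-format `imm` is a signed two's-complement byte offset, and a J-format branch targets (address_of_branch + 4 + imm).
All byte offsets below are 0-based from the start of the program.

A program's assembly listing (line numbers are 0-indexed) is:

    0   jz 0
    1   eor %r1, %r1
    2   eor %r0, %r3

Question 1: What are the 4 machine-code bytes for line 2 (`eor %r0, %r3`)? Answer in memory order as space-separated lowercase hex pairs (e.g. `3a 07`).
L2: eor op=0xb2:8|rd=0:2|rs=3:2|pad=0:20 ⇒ 0xb2300000 ⇒ little 00 00 30 b2

00 00 30 b2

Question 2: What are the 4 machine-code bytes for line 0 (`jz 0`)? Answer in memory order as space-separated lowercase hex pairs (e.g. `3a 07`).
0. jz fields op=0xba:8|imm=0:24 → word ba000000h → 00 00 00 ba

00 00 00 ba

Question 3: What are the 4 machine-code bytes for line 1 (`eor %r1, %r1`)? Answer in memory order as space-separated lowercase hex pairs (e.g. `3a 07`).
00 00 50 b2

L1: eor op=0xb2:8|rd=1:2|rs=1:2|pad=0:20 ⇒ 0xb2500000 ⇒ little 00 00 50 b2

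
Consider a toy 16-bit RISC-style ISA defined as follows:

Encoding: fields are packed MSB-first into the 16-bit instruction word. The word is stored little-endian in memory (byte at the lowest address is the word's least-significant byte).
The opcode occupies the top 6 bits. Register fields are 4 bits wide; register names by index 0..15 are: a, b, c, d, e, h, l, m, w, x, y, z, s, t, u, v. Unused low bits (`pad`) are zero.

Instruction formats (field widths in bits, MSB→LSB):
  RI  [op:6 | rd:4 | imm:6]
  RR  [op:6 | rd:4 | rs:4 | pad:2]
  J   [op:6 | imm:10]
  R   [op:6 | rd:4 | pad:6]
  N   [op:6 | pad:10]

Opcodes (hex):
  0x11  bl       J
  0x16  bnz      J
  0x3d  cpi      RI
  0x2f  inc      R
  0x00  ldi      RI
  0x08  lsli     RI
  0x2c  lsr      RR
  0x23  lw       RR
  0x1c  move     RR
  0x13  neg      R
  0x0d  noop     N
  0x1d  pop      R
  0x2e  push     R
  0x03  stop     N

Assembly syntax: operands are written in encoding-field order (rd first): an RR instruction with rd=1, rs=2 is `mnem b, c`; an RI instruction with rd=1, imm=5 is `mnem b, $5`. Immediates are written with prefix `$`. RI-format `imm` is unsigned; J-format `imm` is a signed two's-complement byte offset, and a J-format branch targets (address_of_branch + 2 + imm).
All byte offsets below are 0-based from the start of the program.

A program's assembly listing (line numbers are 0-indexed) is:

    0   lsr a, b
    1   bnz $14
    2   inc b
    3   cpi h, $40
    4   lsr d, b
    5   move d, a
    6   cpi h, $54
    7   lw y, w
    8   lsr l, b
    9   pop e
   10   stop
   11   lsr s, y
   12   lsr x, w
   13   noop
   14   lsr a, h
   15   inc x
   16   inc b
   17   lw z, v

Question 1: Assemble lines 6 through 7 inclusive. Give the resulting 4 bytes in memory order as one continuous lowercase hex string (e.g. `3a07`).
76f5a08e

6. cpi fields op=0x3d:6|rd=5:4|imm=54:6 → word f576h → 76 f5
7. lw fields op=0x23:6|rd=10:4|rs=8:4|pad=0:2 → word 8ea0h → a0 8e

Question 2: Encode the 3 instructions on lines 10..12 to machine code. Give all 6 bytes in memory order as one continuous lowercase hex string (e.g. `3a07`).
000c28b360b2

10. stop fields op=0x3:6|pad=0:10 → word 0c00h → 00 0c
11. lsr fields op=0x2c:6|rd=12:4|rs=10:4|pad=0:2 → word b328h → 28 b3
12. lsr fields op=0x2c:6|rd=9:4|rs=8:4|pad=0:2 → word b260h → 60 b2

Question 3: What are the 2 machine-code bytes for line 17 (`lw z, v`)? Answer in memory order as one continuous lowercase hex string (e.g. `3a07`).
line 17 (lw): pack op=0x23:6|rd=11:4|rs=15:4|pad=0:2 = 0x8efc; little→ fc 8e

fc8e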